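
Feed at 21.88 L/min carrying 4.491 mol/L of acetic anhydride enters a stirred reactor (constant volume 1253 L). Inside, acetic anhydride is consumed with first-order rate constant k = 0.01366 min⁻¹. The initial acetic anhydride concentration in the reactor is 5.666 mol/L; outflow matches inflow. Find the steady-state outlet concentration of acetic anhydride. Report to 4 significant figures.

2.520 mol/L

Species balance: V dC/dt = Q C_in − Q C − k V C.
Steady state (dC/dt = 0): C_ss = Q C_in/(Q + kV) = C_in/(1 + kV/Q).
C_ss = 21.88·4.491/(21.88 + 0.01366·1253) = 98.2631/38.9960 = 2.51983 mol/L.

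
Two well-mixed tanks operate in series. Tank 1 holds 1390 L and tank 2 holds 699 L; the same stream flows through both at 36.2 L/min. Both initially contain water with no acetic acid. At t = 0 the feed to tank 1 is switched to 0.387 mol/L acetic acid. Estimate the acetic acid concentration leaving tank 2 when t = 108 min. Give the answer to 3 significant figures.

0.342 mol/L

Time constants: τᵢ = Vᵢ/Q for each well-mixed tank.
τ₁ = 1390/36.2 = 38.398 min; τ₂ = 699/36.2 = 19.309 min.
Tank 1: C₁ = C_in(1 − e^(−t/τ₁)). Tank 2 (τ₁ ≠ τ₂): C₂ = C_in[1 − (τ₁ e^(−t/τ₁) − τ₂ e^(−t/τ₂))/(τ₁ − τ₂)].
At t = 108: e^(−t/τ₁) = 0.060045, e^(−t/τ₂) = 0.0037233.
C₂ = 0.387·[1 − (38.398·0.060045 − 19.309·0.0037233)/(19.088)] = 0.387·0.88298 = 0.34171 mol/L.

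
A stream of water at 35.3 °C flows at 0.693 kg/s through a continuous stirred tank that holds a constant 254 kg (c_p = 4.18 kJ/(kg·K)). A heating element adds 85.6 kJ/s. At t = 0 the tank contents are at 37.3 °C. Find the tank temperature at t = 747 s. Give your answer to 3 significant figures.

M c_p dT/dt = ṁ c_p (T_in − T) + Q̇.
τ = M/ṁ = 366.52 s; T_ss = T_in + Q̇/(ṁ c_p) = 35.3 + 85.6/(0.693·4.18) = 64.850 °C.
Integrating: T(t) = T_ss + (T₀ − T_ss) e^(−t/τ).
T(747) = 64.850 + (-27.550)·e^(−747/366.52) = 64.850 + (-27.550)·0.13028 = 61.261 °C.

61.3 °C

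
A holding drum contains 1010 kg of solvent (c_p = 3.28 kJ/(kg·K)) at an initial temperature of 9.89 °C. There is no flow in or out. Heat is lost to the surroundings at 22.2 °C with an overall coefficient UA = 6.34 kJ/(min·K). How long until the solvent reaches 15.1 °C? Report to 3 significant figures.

M c_p dT/dt = −UA(T − T_amb).
τ = M c_p/UA = 522.52 min; T_ss = T_amb = 22.200 °C.
T(t) = T_ss + (T₀ − T_ss)e^(−t/τ); set T = 15.1:
t = −τ ln[(T − T_ss)/(T₀ − T_ss)] = −522.52 · ln(0.57677) = 287.55 min.

288 min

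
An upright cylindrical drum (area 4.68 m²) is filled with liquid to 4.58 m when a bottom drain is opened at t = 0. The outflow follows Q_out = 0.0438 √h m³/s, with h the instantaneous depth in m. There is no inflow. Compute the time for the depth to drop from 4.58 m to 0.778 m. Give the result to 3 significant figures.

A dh/dt = −Q_out = −0.0438 √h.
Separate and integrate: 2(√h − √h₀) = −(0.0438/A) t.
t = 2A(√h₀ − √h)/0.0438 = 2·4.68·(√4.58 − √0.778)/0.0438
  = 9.3600 × (2.1401 − 0.88204) / 0.0438 = 268.84 s.

269 s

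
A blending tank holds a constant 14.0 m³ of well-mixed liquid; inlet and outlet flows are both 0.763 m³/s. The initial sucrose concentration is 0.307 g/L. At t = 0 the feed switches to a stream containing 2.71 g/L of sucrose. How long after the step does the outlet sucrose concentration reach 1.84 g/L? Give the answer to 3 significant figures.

Species balance: V dC/dt = Q(C_in − C) ⇒ τ = V/Q = 18.349 s.
C(t) = C_in + (C₀ − C_in) e^(−t/τ). Set C = 1.84 and solve for t:
e^(−t/τ) = (C − C_in)/(C₀ − C_in) = (1.84 − 2.71)/(0.307 − 2.71) = 0.36205
t = −τ ln(…) = 18.349 × 1.0160 = 18.642 s.

18.6 s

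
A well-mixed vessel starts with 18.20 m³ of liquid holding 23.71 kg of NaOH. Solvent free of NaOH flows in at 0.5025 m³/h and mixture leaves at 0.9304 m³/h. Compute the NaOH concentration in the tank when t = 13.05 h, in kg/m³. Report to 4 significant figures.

Let m(t) be the amount of NaOH. Volume: V(t) = V₀ + (Q_in − Q_out) t = 18.20 − 0.427900 t; V(13.05) = 12.6159 m³.
Solute balance: dm/dt = 0 − Q_out C = −Q_out m/V(t).
dm/m = −Q_out dt/(V₀ − 0.427900 t); integrating gives ln(m/m₀) = −(Q_out/(Q_in−Q_out)) ln(V/V₀).
m = m₀ (V₀/V)^(Q_out/(Q_in−Q_out)) = 23.71 × (18.20/12.6159)^(-2.17434) = 10.6876 kg.
C = m/V = 10.6876/12.6159 = 0.847150 kg/m³.

0.8472 kg/m³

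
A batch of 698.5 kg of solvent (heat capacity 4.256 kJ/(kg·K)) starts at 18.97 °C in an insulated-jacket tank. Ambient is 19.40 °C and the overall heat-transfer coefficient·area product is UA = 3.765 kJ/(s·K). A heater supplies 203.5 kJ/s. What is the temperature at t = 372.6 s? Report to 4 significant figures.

39.46 °C

Lumped-capacitance energy balance: M c_p dT/dt = UA(T_amb − T) + Q̇.
dT/dt = (T_ss − T)/τ with T_ss = T_amb + Q̇/UA = 19.40 + 203.5/3.765 = 73.4505 °C, τ = M c_p/UA = 698.5·4.256/3.765 = 789.593 s.
Integrating: T(t) = T_ss + (T₀ − T_ss) e^(−t/τ).
T(372.6) = 73.4505 + (-54.4805)·0.623823 = 39.4643 °C.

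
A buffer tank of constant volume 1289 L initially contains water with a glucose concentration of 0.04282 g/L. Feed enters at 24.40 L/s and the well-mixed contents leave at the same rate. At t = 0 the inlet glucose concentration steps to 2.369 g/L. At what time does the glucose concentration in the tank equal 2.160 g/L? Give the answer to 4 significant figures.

Transient balance on the dissolved component: V dC/dt = Q(C_in − C), so τ = V/Q = 52.8279 s.
C(t) = C_in + (C₀ − C_in) e^(−t/τ). Set C = 2.160 and solve for t:
e^(−t/τ) = (C − C_in)/(C₀ − C_in) = (2.160 − 2.369)/(0.04282 − 2.369) = 0.0898469
t = −τ ln(…) = 52.8279 × 2.40965 = 127.297 s.

127.3 s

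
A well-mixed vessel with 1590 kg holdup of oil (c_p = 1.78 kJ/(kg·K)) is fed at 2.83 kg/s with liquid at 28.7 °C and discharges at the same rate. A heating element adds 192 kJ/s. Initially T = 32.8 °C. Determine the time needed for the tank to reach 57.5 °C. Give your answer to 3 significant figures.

Energy balance: M c_p dT/dt = ṁ c_p (T_in − T) + 192.
τ = M/ṁ = 561.84 s; T_ss = T_in + Q̇/(ṁ c_p) = 66.815 °C.
T(t) = T_ss + (T₀ − T_ss) e^(−t/τ). Set T = 57.5:
e^(−t/τ) = (57.5 − 66.815)/(32.8 − 66.815) = 0.27385
t = −561.84 · ln(0.27385) = 727.68 s.

728 s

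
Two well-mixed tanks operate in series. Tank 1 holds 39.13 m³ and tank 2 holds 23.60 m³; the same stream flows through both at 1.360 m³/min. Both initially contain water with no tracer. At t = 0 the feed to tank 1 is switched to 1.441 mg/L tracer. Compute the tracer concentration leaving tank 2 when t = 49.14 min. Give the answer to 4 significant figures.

Species balance on tank i: dCᵢ/dt = (Cᵢ₋₁ − Cᵢ)/τᵢ with τᵢ = Vᵢ/Q.
τ₁ = 39.13/1.360 = 28.7721 min; τ₂ = 23.60/1.360 = 17.3529 min.
Tank 1: C₁ = C_in(1 − e^(−t/τ₁)). Tank 2 (τ₁ ≠ τ₂): C₂ = C_in[1 − (τ₁ e^(−t/τ₁) − τ₂ e^(−t/τ₂))/(τ₁ − τ₂)].
At t = 49.14: e^(−t/τ₁) = 0.181245, e^(−t/τ₂) = 0.0589069.
C₂ = 1.441·[1 − (28.7721·0.181245 − 17.3529·0.0589069)/(11.4191)] = 1.441·0.632846 = 0.911931 mg/L.

0.9119 mg/L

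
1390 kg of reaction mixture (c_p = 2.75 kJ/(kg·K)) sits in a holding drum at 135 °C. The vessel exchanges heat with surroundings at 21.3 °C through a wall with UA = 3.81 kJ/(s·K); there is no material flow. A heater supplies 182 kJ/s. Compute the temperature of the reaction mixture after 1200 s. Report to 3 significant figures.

89.0 °C

Lumped-capacitance energy balance: M c_p dT/dt = UA(T_amb − T) + Q̇.
dT/dt = (T_ss − T)/τ with T_ss = T_amb + Q̇/UA = 21.3 + 182/3.81 = 69.069 °C, τ = M c_p/UA = 1390·2.75/3.81 = 1003.3 s.
Integrating: T(t) = T_ss + (T₀ − T_ss) e^(−t/τ).
T(1200) = 69.069 + (65.931)·0.30238 = 89.005 °C.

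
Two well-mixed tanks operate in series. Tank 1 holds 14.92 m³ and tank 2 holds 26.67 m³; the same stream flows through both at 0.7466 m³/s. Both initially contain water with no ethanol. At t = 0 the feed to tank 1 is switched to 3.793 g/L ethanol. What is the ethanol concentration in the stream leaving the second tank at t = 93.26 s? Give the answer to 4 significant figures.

3.206 g/L

Each tank obeys Vᵢ dCᵢ/dt = Q(Cᵢ₋₁ − Cᵢ), so τᵢ = Vᵢ/Q.
τ₁ = 14.92/0.7466 = 19.9839 s; τ₂ = 26.67/0.7466 = 35.7219 s.
Solving the cascade with C₁(0)=C₂(0)=0 gives C₂(t) = C_in[1 − (τ₁ e^(−t/τ₁) − τ₂ e^(−t/τ₂))/(τ₁ − τ₂)].
At t = 93.26: e^(−t/τ₁) = 0.00940278, e^(−t/τ₂) = 0.0734816.
C₂ = 3.793·[1 − (19.9839·0.00940278 − 35.7219·0.0734816)/(-15.7380)] = 3.793·0.845152 = 3.20566 g/L.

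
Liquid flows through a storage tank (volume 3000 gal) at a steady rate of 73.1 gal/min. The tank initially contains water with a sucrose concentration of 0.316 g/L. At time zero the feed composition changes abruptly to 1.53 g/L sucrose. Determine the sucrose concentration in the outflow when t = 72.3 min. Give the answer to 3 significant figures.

1.32 g/L

Accumulation = in − out for the solute gives V dC/dt = Q(C_in − C).
So dC/dt = (C_in − C)/τ with τ = V/Q = 3000/73.1 = 41.040 min.
Solution: C(t) = C_in + (C₀ − C_in) e^(−t/τ).
C(72.3) = 1.53 + (0.316 − 1.53)·e^(−72.3/41.040) = 1.53 + (-1.2140)·0.17175 = 1.3215 g/L.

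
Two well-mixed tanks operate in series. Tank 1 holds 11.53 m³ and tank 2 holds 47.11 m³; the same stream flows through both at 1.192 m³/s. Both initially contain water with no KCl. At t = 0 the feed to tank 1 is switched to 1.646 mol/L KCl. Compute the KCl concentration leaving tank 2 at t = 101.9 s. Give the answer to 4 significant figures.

Time constants: τᵢ = Vᵢ/Q for each well-mixed tank.
τ₁ = 11.53/1.192 = 9.67282 s; τ₂ = 47.11/1.192 = 39.5218 s.
Solving the cascade with C₁(0)=C₂(0)=0 gives C₂(t) = C_in[1 − (τ₁ e^(−t/τ₁) − τ₂ e^(−t/τ₂))/(τ₁ − τ₂)].
At t = 101.9: e^(−t/τ₁) = 2.65980e-05, e^(−t/τ₂) = 0.0759012.
C₂ = 1.646·[1 − (9.67282·2.65980e-05 − 39.5218·0.0759012)/(-29.8490)] = 1.646·0.899511 = 1.48060 mol/L.

1.481 mol/L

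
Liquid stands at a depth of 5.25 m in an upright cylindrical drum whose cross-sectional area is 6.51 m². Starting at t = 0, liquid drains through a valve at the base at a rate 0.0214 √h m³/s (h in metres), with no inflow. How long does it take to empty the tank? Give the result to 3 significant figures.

1390 s

Unsteady balance on liquid volume: A dh/dt = −0.0214 √h.
∫ h^(−1/2) dh = −(0.0214/A) ∫ dt, giving 2√h = 2√h₀ − (0.0214/A) t.
Tank is empty when √h = 0: t_empty = 2A√h₀/0.0214.
t_empty = 2·6.51·√5.25/0.0214 = 13.020·2.2913/0.0214 = 1394.0 s.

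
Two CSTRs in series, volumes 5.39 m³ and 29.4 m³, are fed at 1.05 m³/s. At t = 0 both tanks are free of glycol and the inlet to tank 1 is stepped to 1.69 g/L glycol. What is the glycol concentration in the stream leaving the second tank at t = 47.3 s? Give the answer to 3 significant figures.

1.31 g/L

Species balance on tank i: dCᵢ/dt = (Cᵢ₋₁ − Cᵢ)/τᵢ with τᵢ = Vᵢ/Q.
τ₁ = 5.39/1.05 = 5.1333 s; τ₂ = 29.4/1.05 = 28.000 s.
Solving the cascade with C₁(0)=C₂(0)=0 gives C₂(t) = C_in[1 − (τ₁ e^(−t/τ₁) − τ₂ e^(−t/τ₂))/(τ₁ − τ₂)].
At t = 47.3: e^(−t/τ₁) = 9.9606e-05, e^(−t/τ₂) = 0.18465.
C₂ = 1.69·[1 − (5.1333·9.9606e-05 − 28.000·0.18465)/(-22.867)] = 1.69·0.77392 = 1.3079 g/L.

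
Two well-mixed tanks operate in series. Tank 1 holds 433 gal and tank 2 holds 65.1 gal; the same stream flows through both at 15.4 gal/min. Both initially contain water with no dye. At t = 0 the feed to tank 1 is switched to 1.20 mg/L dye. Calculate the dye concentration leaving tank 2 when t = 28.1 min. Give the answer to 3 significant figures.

0.680 mg/L

Time constants: τᵢ = Vᵢ/Q for each well-mixed tank.
τ₁ = 433/15.4 = 28.117 min; τ₂ = 65.1/15.4 = 4.2273 min.
Solving the cascade with C₁(0)=C₂(0)=0 gives C₂(t) = C_in[1 − (τ₁ e^(−t/τ₁) − τ₂ e^(−t/τ₂))/(τ₁ − τ₂)].
At t = 28.1: e^(−t/τ₁) = 0.36810, e^(−t/τ₂) = 0.0012975.
C₂ = 1.20·[1 − (28.117·0.36810 − 4.2273·0.0012975)/(23.890)] = 1.20·0.56699 = 0.68039 mg/L.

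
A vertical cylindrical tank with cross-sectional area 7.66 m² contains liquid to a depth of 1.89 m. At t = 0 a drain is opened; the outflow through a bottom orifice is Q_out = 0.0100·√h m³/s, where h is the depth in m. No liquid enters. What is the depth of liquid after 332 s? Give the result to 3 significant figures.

1.34 m

With no inflow, A dh/dt = −0.0100 √h.
∫ h^(−1/2) dh = −(0.0100/A) ∫ dt, giving 2√h = 2√h₀ − (0.0100/A) t.
√h = √1.89 − 0.0100·332/(2·7.66) = 1.3748 − 0.21671 = 1.1581.
h = 1.1581² = 1.3411 m.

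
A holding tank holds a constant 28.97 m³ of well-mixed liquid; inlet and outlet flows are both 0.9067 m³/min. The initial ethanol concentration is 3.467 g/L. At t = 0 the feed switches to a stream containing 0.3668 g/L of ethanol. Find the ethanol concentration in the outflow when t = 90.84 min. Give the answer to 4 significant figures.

0.5474 g/L

Mass balance on the solute (V constant): V dC/dt = Q(C_in − C).
Rewrite as dC/dt + C/τ = C_in/τ, τ = V/Q = 31.9510 min.
This is linear first-order; C(t) = C_in + (C₀ − C_in) e^(−t/τ).
C(90.84) = 0.3668 + (3.467 − 0.3668)·e^(−90.84/31.9510) = 0.3668 + (3.10020)·0.0582448 = 0.547370 g/L.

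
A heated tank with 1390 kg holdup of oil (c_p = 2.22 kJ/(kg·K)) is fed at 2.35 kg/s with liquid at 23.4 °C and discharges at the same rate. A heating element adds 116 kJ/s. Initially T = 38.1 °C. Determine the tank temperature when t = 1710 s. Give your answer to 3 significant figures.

Unsteady energy balance on the tank contents: M c_p dT/dt = ṁ c_p (T_in − T) + 116.
Rearrange: dT/dt = (T_ss − T)/τ with τ = M/ṁ = 591.49 s and T_ss = T_in + Q̇/(ṁ c_p) = 45.635 °C.
Solution: T(t) = T_ss + (T₀ − T_ss) e^(−t/τ).
T(1710) = 45.635 + (-7.5350)·e^(−1710/591.49) = 45.635 + (-7.5350)·0.055520 = 45.217 °C.

45.2 °C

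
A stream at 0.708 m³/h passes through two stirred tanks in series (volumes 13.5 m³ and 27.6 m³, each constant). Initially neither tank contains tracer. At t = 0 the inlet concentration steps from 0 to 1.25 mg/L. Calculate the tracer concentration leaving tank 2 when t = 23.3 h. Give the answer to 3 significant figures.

Time constants: τᵢ = Vᵢ/Q for each well-mixed tank.
τ₁ = 13.5/0.708 = 19.068 h; τ₂ = 27.6/0.708 = 38.983 h.
Solving the cascade with C₁(0)=C₂(0)=0 gives C₂(t) = C_in[1 − (τ₁ e^(−t/τ₁) − τ₂ e^(−t/τ₂))/(τ₁ − τ₂)].
At t = 23.3: e^(−t/τ₁) = 0.29465, e^(−t/τ₂) = 0.55008.
C₂ = 1.25·[1 − (19.068·0.29465 − 38.983·0.55008)/(-19.915)] = 1.25·0.20537 = 0.25671 mg/L.

0.257 mg/L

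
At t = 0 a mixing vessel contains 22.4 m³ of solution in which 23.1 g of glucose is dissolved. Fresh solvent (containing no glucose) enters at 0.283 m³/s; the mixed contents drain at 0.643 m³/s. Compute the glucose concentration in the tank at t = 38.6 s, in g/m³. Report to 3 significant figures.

0.482 g/m³

Total volume: dV/dt = Q_in − Q_out = -0.36000 m³/s, so V(t) = 22.4 − 0.36000 t and V(38.6) = 8.5040 m³.
Species balance (pure solvent in): dm/dt = −Q_out · m/V(t).
dm/m = −Q_out dt/(V₀ − 0.36000 t); integrating gives ln(m/m₀) = −(Q_out/(Q_in−Q_out)) ln(V/V₀).
m = m₀ (V₀/V)^(Q_out/(Q_in−Q_out)) = 23.1 × (22.4/8.5040)^(-1.7861) = 4.0957 g.
C = m/V = 4.0957/8.5040 = 0.48162 g/m³.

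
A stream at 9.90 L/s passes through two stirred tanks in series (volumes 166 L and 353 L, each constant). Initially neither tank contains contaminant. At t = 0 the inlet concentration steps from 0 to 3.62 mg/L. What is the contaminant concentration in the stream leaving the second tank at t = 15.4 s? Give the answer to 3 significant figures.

Species balance on tank i: dCᵢ/dt = (Cᵢ₋₁ − Cᵢ)/τᵢ with τᵢ = Vᵢ/Q.
τ₁ = 166/9.90 = 16.768 s; τ₂ = 353/9.90 = 35.657 s.
Solving the cascade with C₁(0)=C₂(0)=0 gives C₂(t) = C_in[1 − (τ₁ e^(−t/τ₁) − τ₂ e^(−t/τ₂))/(τ₁ − τ₂)].
At t = 15.4: e^(−t/τ₁) = 0.39914, e^(−t/τ₂) = 0.64928.
C₂ = 3.62·[1 − (16.768·0.39914 − 35.657·0.64928)/(-18.889)] = 3.62·0.12868 = 0.46583 mg/L.

0.466 mg/L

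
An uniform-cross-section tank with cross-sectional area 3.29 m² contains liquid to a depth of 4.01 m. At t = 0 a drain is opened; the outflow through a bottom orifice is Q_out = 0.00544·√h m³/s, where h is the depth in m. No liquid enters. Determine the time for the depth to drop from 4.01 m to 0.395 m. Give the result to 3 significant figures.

Accumulation of liquid (constant cross-section A): A dh/dt = −0.00544 √h.
∫ h^(−1/2) dh = −(0.00544/A) ∫ dt, giving 2√h = 2√h₀ − (0.00544/A) t.
t = 2A(√h₀ − √h)/0.00544 = 2·3.29·(√4.01 − √0.395)/0.00544
  = 6.5800 × (2.0025 − 0.62849) / 0.00544 = 1661.9 s.

1660 s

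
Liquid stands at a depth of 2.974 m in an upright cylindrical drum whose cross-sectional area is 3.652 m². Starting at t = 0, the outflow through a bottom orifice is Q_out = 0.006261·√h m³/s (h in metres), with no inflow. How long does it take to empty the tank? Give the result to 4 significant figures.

With no inflow, A dh/dt = −0.006261 √h.
This is separable: 2 d(√h)/dt = −0.006261/A, so √h = √h₀ − (0.006261/(2A)) t.
Tank is empty when √h = 0: t_empty = 2A√h₀/0.006261.
t_empty = 2·3.652·√2.974/0.006261 = 7.30400·1.72453/0.006261 = 2011.81 s.

2012 s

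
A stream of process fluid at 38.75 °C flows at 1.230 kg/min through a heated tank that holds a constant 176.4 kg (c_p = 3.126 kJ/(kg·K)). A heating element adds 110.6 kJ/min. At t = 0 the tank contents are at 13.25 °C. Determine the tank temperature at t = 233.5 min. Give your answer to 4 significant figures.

56.86 °C

M c_p dT/dt = ṁ c_p (T_in − T) + Q̇.
Rearrange: dT/dt = (T_ss − T)/τ with τ = M/ṁ = 143.415 min and T_ss = T_in + Q̇/(ṁ c_p) = 67.5148 °C.
Integrating: T(t) = T_ss + (T₀ − T_ss) e^(−t/τ).
T(233.5) = 67.5148 + (-54.2648)·e^(−233.5/143.415) = 67.5148 + (-54.2648)·0.196293 = 56.8630 °C.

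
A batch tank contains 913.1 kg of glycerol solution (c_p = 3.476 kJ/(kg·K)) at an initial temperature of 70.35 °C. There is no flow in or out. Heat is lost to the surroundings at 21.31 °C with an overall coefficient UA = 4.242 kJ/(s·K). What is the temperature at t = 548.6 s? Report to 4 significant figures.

44.87 °C

Lumped-capacitance energy balance: M c_p dT/dt = UA(T_amb − T).
dT/dt = (T_ss − T)/τ with T_ss = T_amb = 21.3100 °C, τ = M c_p/UA = 913.1·3.476/4.242 = 748.217 s.
T approaches T_ss exponentially: T(t) = T_ss + (T₀ − T_ss) e^(−t/τ).
T(548.6) = 21.3100 + (49.0400)·0.480365 = 44.8671 °C.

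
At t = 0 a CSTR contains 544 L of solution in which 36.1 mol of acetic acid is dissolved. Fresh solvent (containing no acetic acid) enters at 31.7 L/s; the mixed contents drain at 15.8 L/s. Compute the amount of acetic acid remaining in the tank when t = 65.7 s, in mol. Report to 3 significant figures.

Total volume: dV/dt = Q_in − Q_out = 15.900 L/s, so V(t) = 544 + 15.900 t and V(65.7) = 1588.6 L.
Species balance (pure solvent in): dm/dt = −Q_out · m/V(t).
dm/m = −Q_out dt/(V₀ + 15.900 t); integrating gives ln(m/m₀) = −(Q_out/(Q_in−Q_out)) ln(V/V₀).
m = m₀ (V₀/V)^(Q_out/(Q_in−Q_out)) = 36.1 × (544/1588.6)^(0.99371) = 12.445 mol.

12.4 mol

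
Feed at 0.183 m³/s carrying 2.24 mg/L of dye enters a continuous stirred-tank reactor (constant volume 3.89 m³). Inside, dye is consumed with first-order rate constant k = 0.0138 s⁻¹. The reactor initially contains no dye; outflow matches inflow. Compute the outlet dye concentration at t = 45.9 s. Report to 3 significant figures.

1.63 mg/L

Accumulation = in − out − consumed: V dC/dt = Q C_in − Q C − k V C.
This is linear with rate a = Q/V + k = 0.060844 s⁻¹.
C_ss = Q C_in/(Q + kV) = 1.7319 mg/L; C(t) = C_ss + (C₀ − C_ss) e^(−a t).
C(45.9) = 1.7319 + (-1.7319)·e^(−0.060844·45.9) = 1.7319 + (-1.7319)·0.061254 = 1.6259 mg/L.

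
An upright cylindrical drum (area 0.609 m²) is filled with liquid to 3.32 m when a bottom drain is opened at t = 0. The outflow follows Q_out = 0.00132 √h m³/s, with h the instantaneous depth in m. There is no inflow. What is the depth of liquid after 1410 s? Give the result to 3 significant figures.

0.0864 m

A dh/dt = −Q_out = −0.00132 √h.
This is separable: 2 d(√h)/dt = −0.00132/A, so √h = √h₀ − (0.00132/(2A)) t.
√h = √3.32 − 0.00132·1410/(2·0.609) = 1.8221 − 1.5281 = 0.29401.
h = 0.29401² = 0.086441 m.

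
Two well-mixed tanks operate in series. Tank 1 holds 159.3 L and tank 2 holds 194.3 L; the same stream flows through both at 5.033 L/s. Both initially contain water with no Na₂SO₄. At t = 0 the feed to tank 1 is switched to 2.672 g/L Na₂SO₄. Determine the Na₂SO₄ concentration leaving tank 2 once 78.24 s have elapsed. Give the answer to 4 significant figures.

1.744 g/L

Time constants: τᵢ = Vᵢ/Q for each well-mixed tank.
τ₁ = 159.3/5.033 = 31.6511 s; τ₂ = 194.3/5.033 = 38.6052 s.
Solving the cascade with C₁(0)=C₂(0)=0 gives C₂(t) = C_in[1 − (τ₁ e^(−t/τ₁) − τ₂ e^(−t/τ₂))/(τ₁ − τ₂)].
At t = 78.24: e^(−t/τ₁) = 0.0844199, e^(−t/τ₂) = 0.131774.
C₂ = 2.672·[1 − (31.6511·0.0844199 − 38.6052·0.131774)/(-6.95410)] = 2.672·0.652699 = 1.74401 g/L.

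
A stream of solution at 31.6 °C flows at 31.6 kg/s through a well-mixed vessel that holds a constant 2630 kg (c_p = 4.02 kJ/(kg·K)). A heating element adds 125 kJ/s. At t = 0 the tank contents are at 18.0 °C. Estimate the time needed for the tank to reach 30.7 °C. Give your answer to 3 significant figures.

170 s

M c_p dT/dt = ṁ c_p (T_in − T) + Q̇.
τ = M/ṁ = 83.228 s; T_ss = T_in + Q̇/(ṁ c_p) = 32.584 °C.
T(t) = T_ss + (T₀ − T_ss) e^(−t/τ). Set T = 30.7:
e^(−t/τ) = (30.7 − 32.584)/(18.0 − 32.584) = 0.12918
t = −83.228 · ln(0.12918) = 170.33 s.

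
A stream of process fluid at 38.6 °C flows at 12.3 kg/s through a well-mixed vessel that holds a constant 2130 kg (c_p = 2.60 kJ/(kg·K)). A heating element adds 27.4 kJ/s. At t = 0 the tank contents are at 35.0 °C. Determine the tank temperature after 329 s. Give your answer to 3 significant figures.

Heat balance on the well-mixed liquid: M c_p dT/dt = ṁ c_p (T_in − T) + 27.4.
τ = M/ṁ = 173.17 s; T_ss = T_in + Q̇/(ṁ c_p) = 38.6 + 27.4/(12.3·2.60) = 39.457 °C.
Integrating: T(t) = T_ss + (T₀ − T_ss) e^(−t/τ).
T(329) = 39.457 + (-4.4568)·e^(−329/173.17) = 39.457 + (-4.4568)·0.14959 = 38.790 °C.

38.8 °C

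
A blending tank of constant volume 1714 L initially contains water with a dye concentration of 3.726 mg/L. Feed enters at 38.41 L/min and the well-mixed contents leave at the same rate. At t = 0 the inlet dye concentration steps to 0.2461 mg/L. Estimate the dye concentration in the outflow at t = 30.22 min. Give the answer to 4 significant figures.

2.014 mg/L

Unsteady species balance (constant V, well mixed): V dC/dt = Q(C_in − C).
Rewrite as dC/dt + C/τ = C_in/τ, τ = V/Q = 44.6238 min.
This is linear first-order; C(t) = C_in + (C₀ − C_in) e^(−t/τ).
C(30.22) = 0.2461 + (3.726 − 0.2461)·e^(−30.22/44.6238) = 0.2461 + (3.47990)·0.508029 = 2.01399 mg/L.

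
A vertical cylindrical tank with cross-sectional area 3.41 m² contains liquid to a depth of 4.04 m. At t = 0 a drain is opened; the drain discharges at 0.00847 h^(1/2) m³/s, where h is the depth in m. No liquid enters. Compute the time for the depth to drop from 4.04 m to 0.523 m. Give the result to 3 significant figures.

1040 s

Mass balance (ρ constant): A dh/dt = −0.00847 √h.
Separate and integrate: 2(√h − √h₀) = −(0.00847/A) t.
t = 2A(√h₀ − √h)/0.00847 = 2·3.41·(√4.04 − √0.523)/0.00847
  = 6.8200 × (2.0100 − 0.72319) / 0.00847 = 1036.1 s.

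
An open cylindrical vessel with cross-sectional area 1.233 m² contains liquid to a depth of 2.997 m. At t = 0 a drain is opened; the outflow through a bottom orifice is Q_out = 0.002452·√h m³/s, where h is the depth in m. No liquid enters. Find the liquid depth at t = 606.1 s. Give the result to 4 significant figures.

A dh/dt = −Q_out = −0.002452 √h.
∫ h^(−1/2) dh = −(0.002452/A) ∫ dt, giving 2√h = 2√h₀ − (0.002452/A) t.
√h = √2.997 − 0.002452·606.1/(2·1.233) = 1.73118 − 0.602659 = 1.12853.
h = 1.12853² = 1.27357 m.

1.274 m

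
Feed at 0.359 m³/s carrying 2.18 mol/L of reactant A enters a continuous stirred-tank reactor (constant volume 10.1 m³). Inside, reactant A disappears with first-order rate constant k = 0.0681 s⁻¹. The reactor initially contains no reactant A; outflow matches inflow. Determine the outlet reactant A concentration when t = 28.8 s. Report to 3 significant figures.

0.710 mol/L

Accumulation = in − out − consumed: V dC/dt = Q C_in − Q C − k V C.
dC/dt = (Q/V) C_in − (Q/V + k) C; effective rate a = Q/V + k = 0.035545 + 0.0681 = 0.10364 s⁻¹.
C_ss = Q C_in/(Q + kV) = 0.74762 mol/L; C(t) = C_ss + (C₀ − C_ss) e^(−a t).
C(28.8) = 0.74762 + (-0.74762)·e^(−0.10364·28.8) = 0.74762 + (-0.74762)·0.050541 = 0.70984 mol/L.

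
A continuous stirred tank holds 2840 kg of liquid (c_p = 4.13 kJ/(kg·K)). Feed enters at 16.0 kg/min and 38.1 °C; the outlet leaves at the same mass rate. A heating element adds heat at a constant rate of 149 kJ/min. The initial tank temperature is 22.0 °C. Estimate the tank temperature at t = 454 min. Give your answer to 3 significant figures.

38.9 °C

Energy balance: M c_p dT/dt = ṁ c_p (T_in − T) + 149.
Rearrange: dT/dt = (T_ss − T)/τ with τ = M/ṁ = 177.50 min and T_ss = T_in + Q̇/(ṁ c_p) = 40.355 °C.
Solution: T(t) = T_ss + (T₀ − T_ss) e^(−t/τ).
T(454) = 40.355 + (-18.355)·e^(−454/177.50) = 40.355 + (-18.355)·0.077479 = 38.933 °C.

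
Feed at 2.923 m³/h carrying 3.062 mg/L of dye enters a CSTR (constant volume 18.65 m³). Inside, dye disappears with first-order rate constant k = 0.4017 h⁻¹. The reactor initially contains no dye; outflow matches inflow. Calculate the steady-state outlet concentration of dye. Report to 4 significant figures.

Species balance: V dC/dt = Q C_in − Q C − k V C.
Steady state (dC/dt = 0): C_ss = Q C_in/(Q + kV) = C_in/(1 + kV/Q).
C_ss = 2.923·3.062/(2.923 + 0.4017·18.65) = 8.95023/10.4147 = 0.859384 mg/L.

0.8594 mg/L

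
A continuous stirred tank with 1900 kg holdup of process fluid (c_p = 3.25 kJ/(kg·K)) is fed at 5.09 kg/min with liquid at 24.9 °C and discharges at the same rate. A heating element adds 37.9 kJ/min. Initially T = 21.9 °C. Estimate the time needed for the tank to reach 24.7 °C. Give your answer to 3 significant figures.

Unsteady energy balance on the tank contents: M c_p dT/dt = ṁ c_p (T_in − T) + 37.9.
τ = M/ṁ = 373.28 min; T_ss = T_in + Q̇/(ṁ c_p) = 27.191 °C.
T(t) = T_ss + (T₀ − T_ss) e^(−t/τ). Set T = 24.7:
e^(−t/τ) = (24.7 − 27.191)/(21.9 − 27.191) = 0.47081
t = −373.28 · ln(0.47081) = 281.20 min.

281 min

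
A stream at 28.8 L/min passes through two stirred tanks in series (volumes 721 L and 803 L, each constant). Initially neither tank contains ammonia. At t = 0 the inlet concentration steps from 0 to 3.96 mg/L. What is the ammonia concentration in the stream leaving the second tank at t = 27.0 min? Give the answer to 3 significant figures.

Time constants: τᵢ = Vᵢ/Q for each well-mixed tank.
τ₁ = 721/28.8 = 25.035 min; τ₂ = 803/28.8 = 27.882 min.
Tank 1: C₁ = C_in(1 − e^(−t/τ₁)). Tank 2 (τ₁ ≠ τ₂): C₂ = C_in[1 − (τ₁ e^(−t/τ₁) − τ₂ e^(−t/τ₂))/(τ₁ − τ₂)].
At t = 27.0: e^(−t/τ₁) = 0.34010, e^(−t/τ₂) = 0.37970.
C₂ = 3.96·[1 − (25.035·0.34010 − 27.882·0.37970)/(-2.8472)] = 3.96·0.27213 = 1.0776 mg/L.

1.08 mg/L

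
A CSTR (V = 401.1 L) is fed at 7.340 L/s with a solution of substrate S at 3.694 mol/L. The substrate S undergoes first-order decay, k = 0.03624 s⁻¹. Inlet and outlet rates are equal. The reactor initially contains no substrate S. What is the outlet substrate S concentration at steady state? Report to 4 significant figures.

V dC/dt = Q(C_in − C) − k V C.
Steady state (dC/dt = 0): C_ss = Q C_in/(Q + kV) = C_in/(1 + kV/Q).
C_ss = 7.340·3.694/(7.340 + 0.03624·401.1) = 27.1140/21.8759 = 1.23945 mol/L.

1.239 mol/L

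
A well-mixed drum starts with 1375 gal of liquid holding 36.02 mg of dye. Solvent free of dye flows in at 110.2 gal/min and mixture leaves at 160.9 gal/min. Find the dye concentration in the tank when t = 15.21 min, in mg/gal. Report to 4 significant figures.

Total volume: dV/dt = Q_in − Q_out = -50.7000 gal/min, so V(t) = 1375 − 50.7000 t and V(15.21) = 603.853 gal.
No dye enters, so dm/dt = −Q_out · (m/V).
dm/m = −Q_out dt/(V₀ − 50.7000 t); integrating gives ln(m/m₀) = −(Q_out/(Q_in−Q_out)) ln(V/V₀).
m = m₀ (V₀/V)^(Q_out/(Q_in−Q_out)) = 36.02 × (1375/603.853)^(-3.17357) = 2.64485 mg.
C = m/V = 2.64485/603.853 = 0.00437995 mg/gal.

0.004380 mg/gal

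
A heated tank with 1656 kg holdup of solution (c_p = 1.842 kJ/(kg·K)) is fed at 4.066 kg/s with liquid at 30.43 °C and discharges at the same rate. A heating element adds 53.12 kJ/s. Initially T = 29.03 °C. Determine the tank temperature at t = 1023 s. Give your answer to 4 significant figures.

First-law balance (no shaft work): M c_p dT/dt = ṁ c_p (T_in − T) + 53.12.
Rearrange: dT/dt = (T_ss − T)/τ with τ = M/ṁ = 407.280 s and T_ss = T_in + Q̇/(ṁ c_p) = 37.5225 °C.
Integrating: T(t) = T_ss + (T₀ − T_ss) e^(−t/τ).
T(1023) = 37.5225 + (-8.49253)·e^(−1023/407.280) = 37.5225 + (-8.49253)·0.0811232 = 36.8336 °C.

36.83 °C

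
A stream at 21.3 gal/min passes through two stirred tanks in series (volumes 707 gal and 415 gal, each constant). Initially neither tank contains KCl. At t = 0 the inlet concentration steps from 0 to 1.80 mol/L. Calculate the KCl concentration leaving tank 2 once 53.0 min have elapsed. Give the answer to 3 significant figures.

1.09 mol/L

Species balance on tank i: dCᵢ/dt = (Cᵢ₋₁ − Cᵢ)/τᵢ with τᵢ = Vᵢ/Q.
τ₁ = 707/21.3 = 33.192 min; τ₂ = 415/21.3 = 19.484 min.
Solving the cascade with C₁(0)=C₂(0)=0 gives C₂(t) = C_in[1 − (τ₁ e^(−t/τ₁) − τ₂ e^(−t/τ₂))/(τ₁ − τ₂)].
At t = 53.0: e^(−t/τ₁) = 0.20255, e^(−t/τ₂) = 0.065859.
C₂ = 1.80·[1 − (33.192·0.20255 − 19.484·0.065859)/(13.709)] = 1.80·0.60317 = 1.0857 mol/L.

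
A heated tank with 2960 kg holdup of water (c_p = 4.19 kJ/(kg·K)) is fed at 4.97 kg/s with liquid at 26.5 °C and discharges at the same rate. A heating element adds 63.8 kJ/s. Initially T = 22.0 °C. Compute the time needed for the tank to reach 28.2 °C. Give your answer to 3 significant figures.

M c_p dT/dt = ṁ c_p (T_in − T) + Q̇.
τ = M/ṁ = 595.57 s; T_ss = T_in + Q̇/(ṁ c_p) = 29.564 °C.
T(t) = T_ss + (T₀ − T_ss) e^(−t/τ). Set T = 28.2:
e^(−t/τ) = (28.2 − 29.564)/(22.0 − 29.564) = 0.18030
t = −595.57 · ln(0.18030) = 1020.3 s.

1020 s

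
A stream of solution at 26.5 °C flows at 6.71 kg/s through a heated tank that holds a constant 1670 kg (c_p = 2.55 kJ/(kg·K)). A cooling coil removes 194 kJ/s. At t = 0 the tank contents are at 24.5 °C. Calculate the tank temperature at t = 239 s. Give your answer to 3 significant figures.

18.7 °C

M c_p dT/dt = ṁ c_p (T_in − T) − Q̇.
τ = M/ṁ = 248.88 s; T_ss = T_in − Q̇/(ṁ c_p) = 26.5 − 194/(6.71·2.55) = 15.162 °C.
T approaches T_ss exponentially: T(t) = T_ss + (T₀ − T_ss) e^(−t/τ).
T(239) = 15.162 + (9.3381)·e^(−239/248.88) = 15.162 + (9.3381)·0.38278 = 18.736 °C.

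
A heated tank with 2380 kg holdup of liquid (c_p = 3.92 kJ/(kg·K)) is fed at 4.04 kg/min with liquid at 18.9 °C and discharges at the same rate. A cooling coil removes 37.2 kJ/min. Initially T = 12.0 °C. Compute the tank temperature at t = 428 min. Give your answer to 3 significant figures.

First-law balance (no shaft work): M c_p dT/dt = ṁ c_p (T_in − T) − 37.2.
τ = M/ṁ = 589.11 min; T_ss = T_in − Q̇/(ṁ c_p) = 18.9 − 37.2/(4.04·3.92) = 16.551 °C.
T approaches T_ss exponentially: T(t) = T_ss + (T₀ − T_ss) e^(−t/τ).
T(428) = 16.551 + (-4.5510)·e^(−428/589.11) = 16.551 + (-4.5510)·0.48359 = 14.350 °C.

14.4 °C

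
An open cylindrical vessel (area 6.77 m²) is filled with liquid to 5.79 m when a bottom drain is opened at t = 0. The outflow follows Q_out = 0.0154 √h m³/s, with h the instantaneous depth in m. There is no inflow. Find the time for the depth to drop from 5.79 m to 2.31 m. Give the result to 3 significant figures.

A dh/dt = −Q_out = −0.0154 √h.
∫ h^(−1/2) dh = −(0.0154/A) ∫ dt, giving 2√h = 2√h₀ − (0.0154/A) t.
t = 2A(√h₀ − √h)/0.0154 = 2·6.77·(√5.79 − √2.31)/0.0154
  = 13.540 × (2.4062 − 1.5199) / 0.0154 = 779.32 s.

779 s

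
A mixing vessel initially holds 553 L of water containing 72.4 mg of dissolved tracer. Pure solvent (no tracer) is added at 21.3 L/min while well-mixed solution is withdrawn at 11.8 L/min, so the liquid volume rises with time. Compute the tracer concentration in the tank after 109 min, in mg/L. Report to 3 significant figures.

0.0123 mg/L

Total volume: dV/dt = Q_in − Q_out = 9.5000 L/min, so V(t) = 553 + 9.5000 t and V(109) = 1588.5 L.
Solute balance: dm/dt = 0 − Q_out C = −Q_out m/V(t).
Separate: dm/m = −Q_out dt/V(t) ⇒ ln(m/m₀) = −(Q_out/(Q_in−Q_out)) ln(V/V₀).
m = m₀ (V₀/V)^(Q_out/(Q_in−Q_out)) = 72.4 × (553/1588.5)^(1.2421) = 19.522 mg.
C = m/V = 19.522/1588.5 = 0.012290 mg/L.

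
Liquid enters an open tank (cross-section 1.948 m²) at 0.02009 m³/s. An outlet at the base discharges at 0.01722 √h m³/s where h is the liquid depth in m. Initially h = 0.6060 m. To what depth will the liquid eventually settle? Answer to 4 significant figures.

Level balance: A dh/dt = 0.02009 − 0.01722 √h. Setting dh/dt = 0:
Q_in = 0.01722 √h_ss ⇒ √h_ss = 0.02009/0.01722 = 1.16667.
h_ss = 1.16667² = 1.36111 m. (Since h₀ = 0.6060 m < h_ss, the level will rise toward this value.)

1.361 m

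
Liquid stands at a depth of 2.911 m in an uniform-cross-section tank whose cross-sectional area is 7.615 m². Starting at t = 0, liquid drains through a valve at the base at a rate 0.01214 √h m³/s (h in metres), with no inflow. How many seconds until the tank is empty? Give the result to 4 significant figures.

2140 s

With no inflow, A dh/dt = −0.01214 √h.
Separate and integrate: 2(√h − √h₀) = −(0.01214/A) t.
Tank is empty when √h = 0: t_empty = 2A√h₀/0.01214.
t_empty = 2·7.615·√2.911/0.01214 = 15.2300·1.70617/0.01214 = 2140.44 s.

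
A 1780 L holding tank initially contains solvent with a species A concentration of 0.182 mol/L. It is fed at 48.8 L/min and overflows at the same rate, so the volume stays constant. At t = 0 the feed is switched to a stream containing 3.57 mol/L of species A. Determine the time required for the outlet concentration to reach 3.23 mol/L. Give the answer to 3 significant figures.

83.9 min

Species balance: V dC/dt = Q(C_in − C) ⇒ τ = V/Q = 36.475 min.
C(t) = C_in + (C₀ − C_in) e^(−t/τ). Set C = 3.23 and solve for t:
e^(−t/τ) = (C − C_in)/(C₀ − C_in) = (3.23 − 3.57)/(0.182 − 3.57) = 0.10035
t = −τ ln(…) = 36.475 × 2.2990 = 83.859 min.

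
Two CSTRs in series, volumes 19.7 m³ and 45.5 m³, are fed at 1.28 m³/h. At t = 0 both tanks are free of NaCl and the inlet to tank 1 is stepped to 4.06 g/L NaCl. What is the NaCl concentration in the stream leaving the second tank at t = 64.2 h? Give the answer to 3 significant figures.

Each tank obeys Vᵢ dCᵢ/dt = Q(Cᵢ₋₁ − Cᵢ), so τᵢ = Vᵢ/Q.
τ₁ = 19.7/1.28 = 15.391 h; τ₂ = 45.5/1.28 = 35.547 h.
Tank 1: C₁ = C_in(1 − e^(−t/τ₁)). Tank 2 (τ₁ ≠ τ₂): C₂ = C_in[1 − (τ₁ e^(−t/τ₁) − τ₂ e^(−t/τ₂))/(τ₁ − τ₂)].
At t = 64.2: e^(−t/τ₁) = 0.015431, e^(−t/τ₂) = 0.16430.
C₂ = 4.06·[1 − (15.391·0.015431 − 35.547·0.16430)/(-20.156)] = 4.06·0.72203 = 2.9314 g/L.

2.93 g/L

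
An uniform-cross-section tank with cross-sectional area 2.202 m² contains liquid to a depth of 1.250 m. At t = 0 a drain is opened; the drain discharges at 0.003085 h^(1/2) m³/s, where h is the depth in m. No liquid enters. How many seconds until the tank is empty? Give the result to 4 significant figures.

Unsteady balance on liquid volume: A dh/dt = −0.003085 √h.
This is separable: 2 d(√h)/dt = −0.003085/A, so √h = √h₀ − (0.003085/(2A)) t.
Set h = 0: 2√h₀ = (0.003085/A) t_empty ⇒ t_empty = 2A√h₀/0.003085.
t_empty = 2·2.202·√1.250/0.003085 = 4.40400·1.11803/0.003085 = 1596.05 s.

1596 s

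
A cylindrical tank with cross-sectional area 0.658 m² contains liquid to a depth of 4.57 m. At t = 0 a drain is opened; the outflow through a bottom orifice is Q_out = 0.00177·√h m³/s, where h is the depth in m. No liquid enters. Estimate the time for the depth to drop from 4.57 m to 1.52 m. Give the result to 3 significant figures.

A dh/dt = −Q_out = −0.00177 √h.
This is separable: 2 d(√h)/dt = −0.00177/A, so √h = √h₀ − (0.00177/(2A)) t.
t = 2A(√h₀ − √h)/0.00177 = 2·0.658·(√4.57 − √1.52)/0.00177
  = 1.3160 × (2.1378 − 1.2329) / 0.00177 = 672.78 s.

673 s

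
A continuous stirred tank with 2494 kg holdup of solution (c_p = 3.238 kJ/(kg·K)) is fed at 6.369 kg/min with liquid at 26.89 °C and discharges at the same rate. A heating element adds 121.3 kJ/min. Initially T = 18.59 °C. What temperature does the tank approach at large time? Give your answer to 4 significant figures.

Heat balance on the well-mixed liquid: M c_p dT/dt = ṁ c_p (T_in − T) + 121.3.
At steady state dT/dt = 0 ⇒ T_ss = T_in + Q̇/(ṁ c_p) = 26.89 + 121.3/(6.369·3.238) = 32.7718 °C.

32.77 °C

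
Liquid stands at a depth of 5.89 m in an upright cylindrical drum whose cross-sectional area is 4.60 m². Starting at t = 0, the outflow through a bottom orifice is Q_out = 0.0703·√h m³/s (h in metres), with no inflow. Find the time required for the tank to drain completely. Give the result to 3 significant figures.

318 s

A dh/dt = −Q_out = −0.0703 √h.
This is separable: 2 d(√h)/dt = −0.0703/A, so √h = √h₀ − (0.0703/(2A)) t.
Tank is empty when √h = 0: t_empty = 2A√h₀/0.0703.
t_empty = 2·4.60·√5.89/0.0703 = 9.2000·2.4269/0.0703 = 317.61 s.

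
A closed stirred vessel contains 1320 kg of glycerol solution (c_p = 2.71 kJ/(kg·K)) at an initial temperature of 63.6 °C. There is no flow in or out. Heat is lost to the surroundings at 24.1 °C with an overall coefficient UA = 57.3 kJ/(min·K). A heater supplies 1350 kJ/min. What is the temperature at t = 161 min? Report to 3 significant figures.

48.9 °C

M c_p dT/dt = −UA(T − T_amb) + Q̇.
dT/dt = (T_ss − T)/τ with T_ss = T_amb + Q̇/UA = 24.1 + 1350/57.3 = 47.660 °C, τ = M c_p/UA = 1320·2.71/57.3 = 62.429 min.
This is linear first-order; T(t) = T_ss + (T₀ − T_ss) e^(−t/τ).
T(161) = 47.660 + (15.940)·0.075856 = 48.869 °C.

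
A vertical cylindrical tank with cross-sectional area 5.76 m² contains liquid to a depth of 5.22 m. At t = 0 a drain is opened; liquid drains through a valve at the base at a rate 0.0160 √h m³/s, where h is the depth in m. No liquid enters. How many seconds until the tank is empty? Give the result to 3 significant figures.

1650 s

Unsteady balance on liquid volume: A dh/dt = −0.0160 √h.
Separate and integrate: 2(√h − √h₀) = −(0.0160/A) t.
Tank is empty when √h = 0: t_empty = 2A√h₀/0.0160.
t_empty = 2·5.76·√5.22/0.0160 = 11.520·2.2847/0.0160 = 1645.0 s.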